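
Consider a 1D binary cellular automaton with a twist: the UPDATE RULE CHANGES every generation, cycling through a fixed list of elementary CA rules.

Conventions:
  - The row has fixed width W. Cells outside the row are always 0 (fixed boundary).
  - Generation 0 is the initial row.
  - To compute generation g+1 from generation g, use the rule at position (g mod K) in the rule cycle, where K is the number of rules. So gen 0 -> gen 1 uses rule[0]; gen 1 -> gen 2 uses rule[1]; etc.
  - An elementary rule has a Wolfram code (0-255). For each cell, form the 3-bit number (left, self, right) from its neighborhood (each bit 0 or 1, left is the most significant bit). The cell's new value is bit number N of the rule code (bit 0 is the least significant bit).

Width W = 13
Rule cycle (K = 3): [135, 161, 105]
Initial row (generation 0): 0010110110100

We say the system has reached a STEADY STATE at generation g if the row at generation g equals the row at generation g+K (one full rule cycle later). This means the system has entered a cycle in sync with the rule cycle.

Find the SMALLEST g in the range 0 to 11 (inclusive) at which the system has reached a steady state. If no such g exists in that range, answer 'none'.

Gen 0: 0010110110100
Gen 1 (rule 135): 1110000000101
Gen 2 (rule 161): 0100111110010
Gen 3 (rule 105): 0000100010000
Gen 4 (rule 135): 1111101110111
Gen 5 (rule 161): 0111010101010
Gen 6 (rule 105): 0101101010100
Gen 7 (rule 135): 1100001010101
Gen 8 (rule 161): 0001100101010
Gen 9 (rule 105): 1101100010100
Gen 10 (rule 135): 0000001110101
Gen 11 (rule 161): 1111100101010
Gen 12 (rule 105): 1000100010100
Gen 13 (rule 135): 1011101110101
Gen 14 (rule 161): 0101010101010

Answer: none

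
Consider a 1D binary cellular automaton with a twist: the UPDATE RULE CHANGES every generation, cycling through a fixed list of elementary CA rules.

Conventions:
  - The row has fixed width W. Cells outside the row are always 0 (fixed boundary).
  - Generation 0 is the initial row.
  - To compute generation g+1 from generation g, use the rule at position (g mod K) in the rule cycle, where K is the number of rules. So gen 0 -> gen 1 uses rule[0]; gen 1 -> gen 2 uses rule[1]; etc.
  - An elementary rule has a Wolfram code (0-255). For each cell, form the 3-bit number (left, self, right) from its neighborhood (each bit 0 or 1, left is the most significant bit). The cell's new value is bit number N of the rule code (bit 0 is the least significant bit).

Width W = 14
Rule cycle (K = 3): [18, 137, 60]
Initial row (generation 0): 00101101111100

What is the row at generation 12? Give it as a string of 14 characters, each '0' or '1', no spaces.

Gen 0: 00101101111100
Gen 1 (rule 18): 01000000000010
Gen 2 (rule 137): 00011111111000
Gen 3 (rule 60): 00010000000100
Gen 4 (rule 18): 00101000001010
Gen 5 (rule 137): 10000011100000
Gen 6 (rule 60): 11000010010000
Gen 7 (rule 18): 00100101101000
Gen 8 (rule 137): 10000001000011
Gen 9 (rule 60): 11000001100010
Gen 10 (rule 18): 00100010010101
Gen 11 (rule 137): 10001000000000
Gen 12 (rule 60): 11001100000000

Answer: 11001100000000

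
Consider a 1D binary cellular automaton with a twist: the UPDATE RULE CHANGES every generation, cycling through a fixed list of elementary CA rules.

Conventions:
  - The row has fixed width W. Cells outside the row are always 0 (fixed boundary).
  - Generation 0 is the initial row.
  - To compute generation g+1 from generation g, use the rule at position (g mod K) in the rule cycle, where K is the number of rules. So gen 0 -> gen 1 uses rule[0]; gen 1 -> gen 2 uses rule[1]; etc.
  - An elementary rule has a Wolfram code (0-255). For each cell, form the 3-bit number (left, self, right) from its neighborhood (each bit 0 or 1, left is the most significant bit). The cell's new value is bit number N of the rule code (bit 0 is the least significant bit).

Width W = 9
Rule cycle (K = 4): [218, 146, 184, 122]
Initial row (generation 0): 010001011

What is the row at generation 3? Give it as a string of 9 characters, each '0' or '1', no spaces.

Answer: 000001010

Derivation:
Gen 0: 010001011
Gen 1 (rule 218): 101010011
Gen 2 (rule 146): 000001100
Gen 3 (rule 184): 000001010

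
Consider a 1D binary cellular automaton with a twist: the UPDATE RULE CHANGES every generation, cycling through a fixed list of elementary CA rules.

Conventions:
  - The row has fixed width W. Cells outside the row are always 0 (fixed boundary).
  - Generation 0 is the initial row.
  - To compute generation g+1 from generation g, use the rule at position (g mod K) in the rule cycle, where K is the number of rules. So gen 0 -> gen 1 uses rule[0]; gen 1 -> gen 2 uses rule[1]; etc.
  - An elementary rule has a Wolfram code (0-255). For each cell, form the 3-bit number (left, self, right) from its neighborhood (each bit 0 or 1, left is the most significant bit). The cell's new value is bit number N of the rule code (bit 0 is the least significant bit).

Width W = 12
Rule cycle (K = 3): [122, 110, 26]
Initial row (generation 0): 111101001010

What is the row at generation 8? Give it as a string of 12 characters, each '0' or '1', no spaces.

Answer: 111111000000

Derivation:
Gen 0: 111101001010
Gen 1 (rule 122): 100110110101
Gen 2 (rule 110): 101111111111
Gen 3 (rule 26): 001000000000
Gen 4 (rule 122): 010100000000
Gen 5 (rule 110): 111100000000
Gen 6 (rule 26): 100010000000
Gen 7 (rule 122): 010101000000
Gen 8 (rule 110): 111111000000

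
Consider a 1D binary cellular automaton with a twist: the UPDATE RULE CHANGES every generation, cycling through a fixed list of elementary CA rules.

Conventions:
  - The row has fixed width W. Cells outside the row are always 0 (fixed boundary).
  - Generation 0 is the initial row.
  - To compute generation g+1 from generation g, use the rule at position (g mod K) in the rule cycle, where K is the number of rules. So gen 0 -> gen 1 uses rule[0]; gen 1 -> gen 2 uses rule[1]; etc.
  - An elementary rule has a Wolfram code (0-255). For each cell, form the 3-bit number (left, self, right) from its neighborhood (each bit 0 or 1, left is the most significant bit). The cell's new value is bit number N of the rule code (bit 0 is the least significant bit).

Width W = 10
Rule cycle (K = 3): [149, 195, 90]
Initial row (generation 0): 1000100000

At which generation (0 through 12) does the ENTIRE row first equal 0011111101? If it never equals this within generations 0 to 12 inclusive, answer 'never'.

Answer: never

Derivation:
Gen 0: 1000100000
Gen 1 (rule 149): 1110111111
Gen 2 (rule 195): 0110011111
Gen 3 (rule 90): 1111110001
Gen 4 (rule 149): 0111101101
Gen 5 (rule 195): 1011100100
Gen 6 (rule 90): 0010111010
Gen 7 (rule 149): 1010010011
Gen 8 (rule 195): 0000100101
Gen 9 (rule 90): 0001011000
Gen 10 (rule 149): 1101000111
Gen 11 (rule 195): 0100011011
Gen 12 (rule 90): 1010111011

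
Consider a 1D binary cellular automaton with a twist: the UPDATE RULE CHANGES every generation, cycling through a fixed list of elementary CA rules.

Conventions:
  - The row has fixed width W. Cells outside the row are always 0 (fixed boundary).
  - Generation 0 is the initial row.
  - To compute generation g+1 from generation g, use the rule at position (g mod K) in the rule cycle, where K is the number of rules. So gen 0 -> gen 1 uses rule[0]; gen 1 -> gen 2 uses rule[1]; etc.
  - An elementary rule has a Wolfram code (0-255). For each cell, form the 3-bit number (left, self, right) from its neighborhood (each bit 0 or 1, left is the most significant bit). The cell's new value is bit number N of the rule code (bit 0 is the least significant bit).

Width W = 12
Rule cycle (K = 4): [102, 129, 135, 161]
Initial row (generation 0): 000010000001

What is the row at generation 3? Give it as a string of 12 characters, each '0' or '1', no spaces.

Gen 0: 000010000001
Gen 1 (rule 102): 000110000011
Gen 2 (rule 129): 110000111000
Gen 3 (rule 135): 000111010011

Answer: 000111010011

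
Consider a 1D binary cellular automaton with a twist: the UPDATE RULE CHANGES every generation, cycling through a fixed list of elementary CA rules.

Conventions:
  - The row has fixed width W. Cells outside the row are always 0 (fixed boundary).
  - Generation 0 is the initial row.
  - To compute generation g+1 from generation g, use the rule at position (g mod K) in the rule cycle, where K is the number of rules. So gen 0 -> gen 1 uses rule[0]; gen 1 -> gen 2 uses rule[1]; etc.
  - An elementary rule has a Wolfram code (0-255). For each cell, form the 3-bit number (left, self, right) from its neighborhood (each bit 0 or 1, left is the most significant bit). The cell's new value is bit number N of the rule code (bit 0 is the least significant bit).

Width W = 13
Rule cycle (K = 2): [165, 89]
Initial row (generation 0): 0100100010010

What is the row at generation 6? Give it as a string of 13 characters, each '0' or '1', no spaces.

Answer: 1010010010000

Derivation:
Gen 0: 0100100010010
Gen 1 (rule 165): 0100101010010
Gen 2 (rule 89): 0010000001001
Gen 3 (rule 165): 1010111101001
Gen 4 (rule 89): 0000100100100
Gen 5 (rule 165): 1110100100101
Gen 6 (rule 89): 1010010010000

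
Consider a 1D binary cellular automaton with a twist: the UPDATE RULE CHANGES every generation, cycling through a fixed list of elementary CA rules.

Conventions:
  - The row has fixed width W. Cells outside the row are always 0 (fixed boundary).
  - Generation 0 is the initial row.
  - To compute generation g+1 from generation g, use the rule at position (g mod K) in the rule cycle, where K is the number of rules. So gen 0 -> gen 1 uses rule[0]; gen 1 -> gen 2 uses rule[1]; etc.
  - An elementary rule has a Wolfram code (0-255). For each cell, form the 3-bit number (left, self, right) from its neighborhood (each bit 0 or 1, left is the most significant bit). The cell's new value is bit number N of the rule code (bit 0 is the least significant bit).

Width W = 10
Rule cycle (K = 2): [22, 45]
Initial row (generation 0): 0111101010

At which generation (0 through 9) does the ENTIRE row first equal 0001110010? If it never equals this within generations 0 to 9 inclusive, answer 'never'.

Answer: never

Derivation:
Gen 0: 0111101010
Gen 1 (rule 22): 1000001011
Gen 2 (rule 45): 1011101110
Gen 3 (rule 22): 1000000001
Gen 4 (rule 45): 1011111101
Gen 5 (rule 22): 1000000001
Gen 6 (rule 45): 1011111101
Gen 7 (rule 22): 1000000001
Gen 8 (rule 45): 1011111101
Gen 9 (rule 22): 1000000001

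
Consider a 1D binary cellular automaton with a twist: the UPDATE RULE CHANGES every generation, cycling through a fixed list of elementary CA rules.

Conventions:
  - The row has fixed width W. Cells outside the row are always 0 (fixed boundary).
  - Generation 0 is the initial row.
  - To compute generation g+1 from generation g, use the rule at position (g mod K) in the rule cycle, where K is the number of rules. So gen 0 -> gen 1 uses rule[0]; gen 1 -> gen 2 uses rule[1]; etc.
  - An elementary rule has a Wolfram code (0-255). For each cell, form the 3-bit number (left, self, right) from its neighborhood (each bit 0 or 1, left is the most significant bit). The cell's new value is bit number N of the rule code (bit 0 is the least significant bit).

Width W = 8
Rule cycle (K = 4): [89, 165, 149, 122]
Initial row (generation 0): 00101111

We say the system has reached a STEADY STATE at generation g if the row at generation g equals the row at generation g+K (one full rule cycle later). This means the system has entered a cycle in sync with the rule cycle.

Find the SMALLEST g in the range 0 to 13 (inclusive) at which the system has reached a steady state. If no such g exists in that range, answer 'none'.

Gen 0: 00101111
Gen 1 (rule 89): 10001001
Gen 2 (rule 165): 10101001
Gen 3 (rule 149): 10101101
Gen 4 (rule 122): 01011110
Gen 5 (rule 89): 00010011
Gen 6 (rule 165): 11010000
Gen 7 (rule 149): 00011111
Gen 8 (rule 122): 00110001
Gen 9 (rule 89): 10111100
Gen 10 (rule 165): 11011001
Gen 11 (rule 149): 00000101
Gen 12 (rule 122): 00001010
Gen 13 (rule 89): 11100001
Gen 14 (rule 165): 01001101
Gen 15 (rule 149): 01100001
Gen 16 (rule 122): 11110010
Gen 17 (rule 89): 10011001

Answer: none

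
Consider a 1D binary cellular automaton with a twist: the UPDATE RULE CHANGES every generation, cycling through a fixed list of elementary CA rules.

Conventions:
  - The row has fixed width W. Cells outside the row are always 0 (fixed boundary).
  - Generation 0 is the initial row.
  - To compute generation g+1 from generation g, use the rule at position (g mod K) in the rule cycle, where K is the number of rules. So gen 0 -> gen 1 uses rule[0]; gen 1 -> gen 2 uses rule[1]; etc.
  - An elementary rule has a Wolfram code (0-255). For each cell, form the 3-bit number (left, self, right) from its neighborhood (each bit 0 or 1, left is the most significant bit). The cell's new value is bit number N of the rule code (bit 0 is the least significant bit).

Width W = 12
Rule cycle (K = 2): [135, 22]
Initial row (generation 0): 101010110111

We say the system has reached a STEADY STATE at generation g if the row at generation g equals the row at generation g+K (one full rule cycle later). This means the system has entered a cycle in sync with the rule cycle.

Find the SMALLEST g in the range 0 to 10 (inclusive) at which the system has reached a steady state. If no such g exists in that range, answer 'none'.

Gen 0: 101010110111
Gen 1 (rule 135): 101010000010
Gen 2 (rule 22): 101011000111
Gen 3 (rule 135): 101000011010
Gen 4 (rule 22): 101100100011
Gen 5 (rule 135): 100001101100
Gen 6 (rule 22): 110010000010
Gen 7 (rule 135): 000110111110
Gen 8 (rule 22): 001000000001
Gen 9 (rule 135): 111011111111
Gen 10 (rule 22): 000000000000
Gen 11 (rule 135): 111111111111
Gen 12 (rule 22): 000000000000

Answer: 10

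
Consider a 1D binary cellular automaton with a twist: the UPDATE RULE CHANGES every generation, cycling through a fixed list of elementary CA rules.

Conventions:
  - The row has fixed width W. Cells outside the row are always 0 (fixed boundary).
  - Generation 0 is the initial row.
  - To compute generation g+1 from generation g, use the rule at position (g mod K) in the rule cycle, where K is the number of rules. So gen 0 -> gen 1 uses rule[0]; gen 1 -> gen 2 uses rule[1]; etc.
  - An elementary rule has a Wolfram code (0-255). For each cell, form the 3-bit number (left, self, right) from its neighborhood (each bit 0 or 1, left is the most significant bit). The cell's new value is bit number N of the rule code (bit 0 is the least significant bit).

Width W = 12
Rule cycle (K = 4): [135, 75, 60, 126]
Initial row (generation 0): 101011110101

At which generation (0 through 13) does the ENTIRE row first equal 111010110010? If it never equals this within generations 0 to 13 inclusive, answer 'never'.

Gen 0: 101011110101
Gen 1 (rule 135): 101001100101
Gen 2 (rule 75): 000011101000
Gen 3 (rule 60): 000010011100
Gen 4 (rule 126): 000111110110
Gen 5 (rule 135): 111011100000
Gen 6 (rule 75): 101010101111
Gen 7 (rule 60): 111111111000
Gen 8 (rule 126): 100000001100
Gen 9 (rule 135): 101111110001
Gen 10 (rule 75): 001000010110
Gen 11 (rule 60): 001100011101
Gen 12 (rule 126): 011110110111
Gen 13 (rule 135): 101100000010

Answer: never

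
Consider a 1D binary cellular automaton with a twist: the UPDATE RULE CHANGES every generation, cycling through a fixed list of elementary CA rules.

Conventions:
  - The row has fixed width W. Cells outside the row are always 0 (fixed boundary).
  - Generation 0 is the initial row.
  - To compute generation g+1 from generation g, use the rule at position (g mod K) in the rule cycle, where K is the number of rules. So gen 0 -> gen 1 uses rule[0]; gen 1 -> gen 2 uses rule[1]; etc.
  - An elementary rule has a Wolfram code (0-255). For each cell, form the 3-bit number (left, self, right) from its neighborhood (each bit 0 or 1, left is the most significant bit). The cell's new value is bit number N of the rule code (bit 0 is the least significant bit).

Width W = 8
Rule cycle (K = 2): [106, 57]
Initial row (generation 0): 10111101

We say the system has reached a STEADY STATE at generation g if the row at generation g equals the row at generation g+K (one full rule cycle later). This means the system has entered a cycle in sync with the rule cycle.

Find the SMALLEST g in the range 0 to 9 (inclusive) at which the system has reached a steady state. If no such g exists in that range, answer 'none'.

Answer: 2

Derivation:
Gen 0: 10111101
Gen 1 (rule 106): 01100110
Gen 2 (rule 57): 01010101
Gen 3 (rule 106): 10101010
Gen 4 (rule 57): 01010101
Gen 5 (rule 106): 10101010
Gen 6 (rule 57): 01010101
Gen 7 (rule 106): 10101010
Gen 8 (rule 57): 01010101
Gen 9 (rule 106): 10101010
Gen 10 (rule 57): 01010101
Gen 11 (rule 106): 10101010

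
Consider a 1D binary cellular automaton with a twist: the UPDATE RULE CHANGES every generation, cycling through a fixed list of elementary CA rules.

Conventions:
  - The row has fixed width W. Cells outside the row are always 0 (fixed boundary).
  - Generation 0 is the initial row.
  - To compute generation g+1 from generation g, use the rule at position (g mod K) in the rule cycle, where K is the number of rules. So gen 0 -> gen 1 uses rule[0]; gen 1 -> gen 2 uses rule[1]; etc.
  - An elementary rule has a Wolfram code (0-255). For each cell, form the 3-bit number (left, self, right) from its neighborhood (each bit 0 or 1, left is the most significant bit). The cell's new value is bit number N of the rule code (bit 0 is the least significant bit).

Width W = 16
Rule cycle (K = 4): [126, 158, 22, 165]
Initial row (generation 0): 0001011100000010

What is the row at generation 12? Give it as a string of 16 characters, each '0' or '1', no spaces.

Gen 0: 0001011100000010
Gen 1 (rule 126): 0011110110000111
Gen 2 (rule 158): 0111100101001110
Gen 3 (rule 22): 1000011101110001
Gen 4 (rule 165): 1011001010100101
Gen 5 (rule 126): 1111111111111111
Gen 6 (rule 158): 1111111111111110
Gen 7 (rule 22): 0000000000000001
Gen 8 (rule 165): 1111111111111101
Gen 9 (rule 126): 1000000000000111
Gen 10 (rule 158): 1100000000001110
Gen 11 (rule 22): 0010000000010001
Gen 12 (rule 165): 1010111111010101

Answer: 1010111111010101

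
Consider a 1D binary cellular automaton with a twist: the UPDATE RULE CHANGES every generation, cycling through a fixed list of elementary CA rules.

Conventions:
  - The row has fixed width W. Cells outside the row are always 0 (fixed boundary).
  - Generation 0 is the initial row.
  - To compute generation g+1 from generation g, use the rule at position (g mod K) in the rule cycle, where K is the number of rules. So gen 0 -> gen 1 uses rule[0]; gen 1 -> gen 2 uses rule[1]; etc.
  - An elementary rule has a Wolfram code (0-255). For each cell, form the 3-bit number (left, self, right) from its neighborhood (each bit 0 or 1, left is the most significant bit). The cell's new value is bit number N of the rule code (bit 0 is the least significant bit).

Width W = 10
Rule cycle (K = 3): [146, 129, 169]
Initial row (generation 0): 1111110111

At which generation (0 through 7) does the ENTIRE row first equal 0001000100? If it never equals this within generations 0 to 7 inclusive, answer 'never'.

Gen 0: 1111110111
Gen 1 (rule 146): 0111100010
Gen 2 (rule 129): 0011001000
Gen 3 (rule 169): 1010000011
Gen 4 (rule 146): 0001000100
Gen 5 (rule 129): 1100010001
Gen 6 (rule 169): 1001000100
Gen 7 (rule 146): 0110101010

Answer: 4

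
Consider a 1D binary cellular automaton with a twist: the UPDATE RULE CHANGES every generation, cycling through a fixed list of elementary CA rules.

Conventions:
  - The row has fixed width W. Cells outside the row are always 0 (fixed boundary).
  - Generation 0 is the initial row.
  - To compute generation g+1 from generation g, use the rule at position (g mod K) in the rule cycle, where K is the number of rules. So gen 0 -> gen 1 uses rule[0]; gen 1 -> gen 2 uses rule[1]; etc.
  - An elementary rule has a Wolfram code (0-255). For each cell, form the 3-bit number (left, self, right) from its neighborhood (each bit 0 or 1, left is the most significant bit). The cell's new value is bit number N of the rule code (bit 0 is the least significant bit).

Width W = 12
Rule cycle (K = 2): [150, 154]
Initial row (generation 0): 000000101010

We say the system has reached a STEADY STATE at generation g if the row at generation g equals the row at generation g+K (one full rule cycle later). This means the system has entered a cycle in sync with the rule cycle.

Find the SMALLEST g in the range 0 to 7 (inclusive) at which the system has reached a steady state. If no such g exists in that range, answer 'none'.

Answer: none

Derivation:
Gen 0: 000000101010
Gen 1 (rule 150): 000001101011
Gen 2 (rule 154): 000011000010
Gen 3 (rule 150): 000100100111
Gen 4 (rule 154): 001011011110
Gen 5 (rule 150): 011000001101
Gen 6 (rule 154): 110100011000
Gen 7 (rule 150): 000110100100
Gen 8 (rule 154): 001100011010
Gen 9 (rule 150): 010010100011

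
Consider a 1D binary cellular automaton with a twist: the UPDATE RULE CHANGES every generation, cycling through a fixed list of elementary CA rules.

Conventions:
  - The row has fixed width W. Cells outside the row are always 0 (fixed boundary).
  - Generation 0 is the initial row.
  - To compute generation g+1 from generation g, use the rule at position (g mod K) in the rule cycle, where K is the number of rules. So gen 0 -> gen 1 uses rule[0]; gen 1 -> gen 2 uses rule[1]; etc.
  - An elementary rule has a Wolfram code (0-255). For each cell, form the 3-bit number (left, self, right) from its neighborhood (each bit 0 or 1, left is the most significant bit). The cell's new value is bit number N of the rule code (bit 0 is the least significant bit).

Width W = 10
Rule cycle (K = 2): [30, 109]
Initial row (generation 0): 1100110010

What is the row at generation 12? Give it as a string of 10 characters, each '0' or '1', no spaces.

Answer: 1001010111

Derivation:
Gen 0: 1100110010
Gen 1 (rule 30): 1011101111
Gen 2 (rule 109): 1110111001
Gen 3 (rule 30): 1000100111
Gen 4 (rule 109): 1010100101
Gen 5 (rule 30): 1010111101
Gen 6 (rule 109): 1111100111
Gen 7 (rule 30): 1000011100
Gen 8 (rule 109): 1011010101
Gen 9 (rule 30): 1010010101
Gen 10 (rule 109): 1110011111
Gen 11 (rule 30): 1001110000
Gen 12 (rule 109): 1001010111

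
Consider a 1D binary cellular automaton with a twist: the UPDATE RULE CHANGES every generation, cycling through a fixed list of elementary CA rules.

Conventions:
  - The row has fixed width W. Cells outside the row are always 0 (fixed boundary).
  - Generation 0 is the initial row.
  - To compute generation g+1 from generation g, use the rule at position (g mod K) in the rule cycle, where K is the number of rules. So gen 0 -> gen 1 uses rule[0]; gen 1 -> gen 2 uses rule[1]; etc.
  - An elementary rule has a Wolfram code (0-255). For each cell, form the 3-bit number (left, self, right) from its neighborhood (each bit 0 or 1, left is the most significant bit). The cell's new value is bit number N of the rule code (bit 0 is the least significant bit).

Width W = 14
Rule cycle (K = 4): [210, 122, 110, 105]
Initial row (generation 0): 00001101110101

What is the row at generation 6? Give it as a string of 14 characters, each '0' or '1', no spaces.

Answer: 01011010101010

Derivation:
Gen 0: 00001101110101
Gen 1 (rule 210): 00010100110000
Gen 2 (rule 122): 00101011111000
Gen 3 (rule 110): 01111110001000
Gen 4 (rule 105): 01000010100011
Gen 5 (rule 210): 10100100010101
Gen 6 (rule 122): 01011010101010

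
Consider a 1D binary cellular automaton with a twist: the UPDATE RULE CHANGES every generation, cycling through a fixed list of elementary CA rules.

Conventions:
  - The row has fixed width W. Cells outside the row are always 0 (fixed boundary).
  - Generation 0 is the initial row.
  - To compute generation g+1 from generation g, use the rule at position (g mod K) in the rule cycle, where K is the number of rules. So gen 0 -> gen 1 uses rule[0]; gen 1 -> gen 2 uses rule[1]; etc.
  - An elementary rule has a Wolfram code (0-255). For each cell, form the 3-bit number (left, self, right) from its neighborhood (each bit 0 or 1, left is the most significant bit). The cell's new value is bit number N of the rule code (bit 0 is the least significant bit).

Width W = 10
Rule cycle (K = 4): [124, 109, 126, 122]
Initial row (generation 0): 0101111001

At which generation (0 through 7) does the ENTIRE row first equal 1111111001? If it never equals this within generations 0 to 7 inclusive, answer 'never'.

Gen 0: 0101111001
Gen 1 (rule 124): 0111001101
Gen 2 (rule 109): 0101001111
Gen 3 (rule 126): 1111111001
Gen 4 (rule 122): 1000001110
Gen 5 (rule 124): 1100001011
Gen 6 (rule 109): 1101101111
Gen 7 (rule 126): 1111111001

Answer: 3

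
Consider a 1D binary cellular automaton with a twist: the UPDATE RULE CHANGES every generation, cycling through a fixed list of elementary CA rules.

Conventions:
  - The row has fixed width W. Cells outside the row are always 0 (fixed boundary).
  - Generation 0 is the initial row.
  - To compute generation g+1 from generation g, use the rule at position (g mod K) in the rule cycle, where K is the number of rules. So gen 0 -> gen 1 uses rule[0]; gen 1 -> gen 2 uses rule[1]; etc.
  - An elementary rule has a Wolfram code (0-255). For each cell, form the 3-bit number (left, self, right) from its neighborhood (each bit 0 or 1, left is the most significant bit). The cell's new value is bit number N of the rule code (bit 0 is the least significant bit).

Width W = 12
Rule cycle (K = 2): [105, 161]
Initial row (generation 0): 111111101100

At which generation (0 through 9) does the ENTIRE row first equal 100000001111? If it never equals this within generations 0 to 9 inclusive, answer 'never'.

Gen 0: 111111101100
Gen 1 (rule 105): 100000111101
Gen 2 (rule 161): 001110011010
Gen 3 (rule 105): 101010011100
Gen 4 (rule 161): 010100001001
Gen 5 (rule 105): 001001100000
Gen 6 (rule 161): 100000001111
Gen 7 (rule 105): 001111101001
Gen 8 (rule 161): 100111010000
Gen 9 (rule 105): 000101100111

Answer: 6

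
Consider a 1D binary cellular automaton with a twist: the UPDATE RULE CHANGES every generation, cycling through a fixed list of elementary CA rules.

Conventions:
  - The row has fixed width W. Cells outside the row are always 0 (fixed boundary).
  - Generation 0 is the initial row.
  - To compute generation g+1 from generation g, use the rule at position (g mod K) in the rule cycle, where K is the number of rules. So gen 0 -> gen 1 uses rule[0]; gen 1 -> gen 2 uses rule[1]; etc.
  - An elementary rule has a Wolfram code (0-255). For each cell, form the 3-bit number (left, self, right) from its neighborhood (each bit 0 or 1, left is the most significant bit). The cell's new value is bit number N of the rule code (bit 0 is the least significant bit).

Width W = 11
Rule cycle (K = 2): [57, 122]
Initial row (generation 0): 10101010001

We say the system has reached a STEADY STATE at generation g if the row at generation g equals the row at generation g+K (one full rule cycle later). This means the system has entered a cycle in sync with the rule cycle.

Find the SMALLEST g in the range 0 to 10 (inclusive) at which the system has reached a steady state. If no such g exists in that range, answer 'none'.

Gen 0: 10101010001
Gen 1 (rule 57): 01010101100
Gen 2 (rule 122): 10101011110
Gen 3 (rule 57): 01010110001
Gen 4 (rule 122): 10101111010
Gen 5 (rule 57): 01011000101
Gen 6 (rule 122): 10111101010
Gen 7 (rule 57): 01100010101
Gen 8 (rule 122): 11110101010
Gen 9 (rule 57): 10001010101
Gen 10 (rule 122): 01010101010
Gen 11 (rule 57): 00101010101
Gen 12 (rule 122): 01010101010

Answer: 10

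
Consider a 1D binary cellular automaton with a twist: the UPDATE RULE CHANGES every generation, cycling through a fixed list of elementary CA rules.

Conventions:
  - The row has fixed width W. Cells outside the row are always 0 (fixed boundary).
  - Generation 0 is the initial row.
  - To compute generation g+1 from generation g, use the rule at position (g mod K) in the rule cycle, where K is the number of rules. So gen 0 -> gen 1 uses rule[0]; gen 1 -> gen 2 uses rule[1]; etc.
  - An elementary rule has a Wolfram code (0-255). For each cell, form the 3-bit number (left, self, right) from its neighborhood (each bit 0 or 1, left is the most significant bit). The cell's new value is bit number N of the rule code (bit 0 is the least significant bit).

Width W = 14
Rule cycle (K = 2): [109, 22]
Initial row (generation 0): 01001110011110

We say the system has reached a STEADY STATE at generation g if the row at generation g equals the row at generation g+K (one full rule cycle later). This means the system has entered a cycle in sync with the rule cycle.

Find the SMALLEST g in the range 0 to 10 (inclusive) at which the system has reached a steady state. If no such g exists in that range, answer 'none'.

Answer: 8

Derivation:
Gen 0: 01001110011110
Gen 1 (rule 109): 01001010010010
Gen 2 (rule 22): 11111011111111
Gen 3 (rule 109): 10001110000001
Gen 4 (rule 22): 11010001000011
Gen 5 (rule 109): 11110101011011
Gen 6 (rule 22): 00000101000000
Gen 7 (rule 109): 11110111011111
Gen 8 (rule 22): 00000000000000
Gen 9 (rule 109): 11111111111111
Gen 10 (rule 22): 00000000000000
Gen 11 (rule 109): 11111111111111
Gen 12 (rule 22): 00000000000000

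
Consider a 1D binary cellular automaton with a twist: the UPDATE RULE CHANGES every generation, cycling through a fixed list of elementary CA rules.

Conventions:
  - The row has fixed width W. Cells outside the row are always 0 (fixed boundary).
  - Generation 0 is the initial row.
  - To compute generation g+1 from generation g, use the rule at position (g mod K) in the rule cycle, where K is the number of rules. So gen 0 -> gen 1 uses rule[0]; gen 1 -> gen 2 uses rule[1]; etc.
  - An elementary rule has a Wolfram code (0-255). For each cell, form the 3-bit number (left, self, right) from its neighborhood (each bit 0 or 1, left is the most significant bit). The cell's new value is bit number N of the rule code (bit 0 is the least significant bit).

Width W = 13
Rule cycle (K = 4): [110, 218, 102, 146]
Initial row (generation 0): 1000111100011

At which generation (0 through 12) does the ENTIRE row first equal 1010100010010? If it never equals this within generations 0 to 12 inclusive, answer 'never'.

Answer: 12

Derivation:
Gen 0: 1000111100011
Gen 1 (rule 110): 1001100100111
Gen 2 (rule 218): 0111111011111
Gen 3 (rule 102): 1000001100001
Gen 4 (rule 146): 0100010010010
Gen 5 (rule 110): 1100110110110
Gen 6 (rule 218): 1111110110111
Gen 7 (rule 102): 0000011011001
Gen 8 (rule 146): 0000100000110
Gen 9 (rule 110): 0001100001110
Gen 10 (rule 218): 0011110011111
Gen 11 (rule 102): 0100010100001
Gen 12 (rule 146): 1010100010010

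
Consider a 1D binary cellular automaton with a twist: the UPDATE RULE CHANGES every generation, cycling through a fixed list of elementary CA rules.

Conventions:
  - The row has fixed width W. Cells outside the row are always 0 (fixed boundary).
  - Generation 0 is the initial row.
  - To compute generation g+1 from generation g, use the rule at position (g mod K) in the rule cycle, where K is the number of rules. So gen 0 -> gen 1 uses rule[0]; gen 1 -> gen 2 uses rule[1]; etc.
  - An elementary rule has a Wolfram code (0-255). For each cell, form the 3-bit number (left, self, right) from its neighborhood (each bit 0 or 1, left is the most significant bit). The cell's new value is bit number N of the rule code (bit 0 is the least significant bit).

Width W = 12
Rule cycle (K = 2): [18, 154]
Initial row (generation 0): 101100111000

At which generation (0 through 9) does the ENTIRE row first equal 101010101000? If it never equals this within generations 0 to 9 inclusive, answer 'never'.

Gen 0: 101100111000
Gen 1 (rule 18): 000011000100
Gen 2 (rule 154): 000110101010
Gen 3 (rule 18): 001000000001
Gen 4 (rule 154): 010100000010
Gen 5 (rule 18): 100010000101
Gen 6 (rule 154): 010101001000
Gen 7 (rule 18): 100000110100
Gen 8 (rule 154): 010001100010
Gen 9 (rule 18): 101010010101

Answer: never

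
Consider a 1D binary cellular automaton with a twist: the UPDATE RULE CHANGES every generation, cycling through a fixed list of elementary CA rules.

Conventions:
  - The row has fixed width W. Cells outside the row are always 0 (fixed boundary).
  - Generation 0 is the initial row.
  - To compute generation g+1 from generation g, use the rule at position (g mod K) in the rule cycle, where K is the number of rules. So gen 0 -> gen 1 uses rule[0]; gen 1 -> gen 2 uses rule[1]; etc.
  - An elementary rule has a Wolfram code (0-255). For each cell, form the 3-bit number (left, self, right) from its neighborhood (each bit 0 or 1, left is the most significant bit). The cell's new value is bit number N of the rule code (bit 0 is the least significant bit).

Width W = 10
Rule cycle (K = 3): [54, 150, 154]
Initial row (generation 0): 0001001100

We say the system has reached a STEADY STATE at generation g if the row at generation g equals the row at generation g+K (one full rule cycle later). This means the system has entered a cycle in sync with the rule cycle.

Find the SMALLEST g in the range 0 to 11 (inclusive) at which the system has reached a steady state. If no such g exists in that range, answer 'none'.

Gen 0: 0001001100
Gen 1 (rule 54): 0011110010
Gen 2 (rule 150): 0101101111
Gen 3 (rule 154): 1001001110
Gen 4 (rule 54): 1111110001
Gen 5 (rule 150): 0111101011
Gen 6 (rule 154): 1111000010
Gen 7 (rule 54): 0000100111
Gen 8 (rule 150): 0001111010
Gen 9 (rule 154): 0011110001
Gen 10 (rule 54): 0100001011
Gen 11 (rule 150): 1110011000
Gen 12 (rule 154): 1101110100
Gen 13 (rule 54): 0010001110
Gen 14 (rule 150): 0111010101

Answer: none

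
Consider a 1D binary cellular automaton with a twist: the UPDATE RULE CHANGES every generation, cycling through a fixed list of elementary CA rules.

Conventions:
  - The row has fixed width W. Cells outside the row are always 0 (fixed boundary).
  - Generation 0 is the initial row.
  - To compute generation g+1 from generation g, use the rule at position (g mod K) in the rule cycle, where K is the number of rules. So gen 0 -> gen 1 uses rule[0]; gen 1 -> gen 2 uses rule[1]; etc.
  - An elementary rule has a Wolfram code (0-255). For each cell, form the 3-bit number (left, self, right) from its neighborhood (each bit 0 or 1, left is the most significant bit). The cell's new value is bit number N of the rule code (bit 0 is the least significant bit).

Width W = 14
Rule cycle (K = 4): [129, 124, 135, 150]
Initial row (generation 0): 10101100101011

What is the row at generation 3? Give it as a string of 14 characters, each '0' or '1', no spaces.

Gen 0: 10101100101011
Gen 1 (rule 129): 00000000000000
Gen 2 (rule 124): 00000000000000
Gen 3 (rule 135): 11111111111111

Answer: 11111111111111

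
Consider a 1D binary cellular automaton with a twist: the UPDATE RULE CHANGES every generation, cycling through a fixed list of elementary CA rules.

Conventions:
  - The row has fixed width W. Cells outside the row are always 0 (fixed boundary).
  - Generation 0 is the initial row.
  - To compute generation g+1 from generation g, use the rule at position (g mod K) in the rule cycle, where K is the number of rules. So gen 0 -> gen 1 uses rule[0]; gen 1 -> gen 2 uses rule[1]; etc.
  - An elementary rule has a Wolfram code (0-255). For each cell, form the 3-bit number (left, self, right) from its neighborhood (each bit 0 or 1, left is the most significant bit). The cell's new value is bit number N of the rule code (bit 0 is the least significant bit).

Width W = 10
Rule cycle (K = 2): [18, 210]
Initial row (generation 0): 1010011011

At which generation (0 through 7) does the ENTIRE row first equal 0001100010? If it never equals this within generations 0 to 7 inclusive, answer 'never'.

Gen 0: 1010011011
Gen 1 (rule 18): 0001100000
Gen 2 (rule 210): 0010110000
Gen 3 (rule 18): 0100001000
Gen 4 (rule 210): 1010010100
Gen 5 (rule 18): 0001100010
Gen 6 (rule 210): 0010110101
Gen 7 (rule 18): 0100000000

Answer: 5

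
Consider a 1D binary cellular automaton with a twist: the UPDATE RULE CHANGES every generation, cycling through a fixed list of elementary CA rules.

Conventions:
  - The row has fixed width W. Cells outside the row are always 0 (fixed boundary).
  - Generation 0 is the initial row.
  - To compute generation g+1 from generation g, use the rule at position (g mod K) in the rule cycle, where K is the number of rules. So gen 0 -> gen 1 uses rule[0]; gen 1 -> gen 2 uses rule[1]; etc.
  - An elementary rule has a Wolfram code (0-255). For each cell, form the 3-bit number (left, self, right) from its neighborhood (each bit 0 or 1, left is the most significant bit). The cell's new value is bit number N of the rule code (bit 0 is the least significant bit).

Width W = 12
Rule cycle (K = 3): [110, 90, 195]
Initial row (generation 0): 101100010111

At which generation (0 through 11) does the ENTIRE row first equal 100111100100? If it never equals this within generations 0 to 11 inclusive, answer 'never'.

Answer: 2

Derivation:
Gen 0: 101100010111
Gen 1 (rule 110): 111100111101
Gen 2 (rule 90): 100111100100
Gen 3 (rule 195): 001011101001
Gen 4 (rule 110): 011110111011
Gen 5 (rule 90): 110010101011
Gen 6 (rule 195): 010100000001
Gen 7 (rule 110): 111100000011
Gen 8 (rule 90): 100110000111
Gen 9 (rule 195): 001010111011
Gen 10 (rule 110): 011111101111
Gen 11 (rule 90): 110000101001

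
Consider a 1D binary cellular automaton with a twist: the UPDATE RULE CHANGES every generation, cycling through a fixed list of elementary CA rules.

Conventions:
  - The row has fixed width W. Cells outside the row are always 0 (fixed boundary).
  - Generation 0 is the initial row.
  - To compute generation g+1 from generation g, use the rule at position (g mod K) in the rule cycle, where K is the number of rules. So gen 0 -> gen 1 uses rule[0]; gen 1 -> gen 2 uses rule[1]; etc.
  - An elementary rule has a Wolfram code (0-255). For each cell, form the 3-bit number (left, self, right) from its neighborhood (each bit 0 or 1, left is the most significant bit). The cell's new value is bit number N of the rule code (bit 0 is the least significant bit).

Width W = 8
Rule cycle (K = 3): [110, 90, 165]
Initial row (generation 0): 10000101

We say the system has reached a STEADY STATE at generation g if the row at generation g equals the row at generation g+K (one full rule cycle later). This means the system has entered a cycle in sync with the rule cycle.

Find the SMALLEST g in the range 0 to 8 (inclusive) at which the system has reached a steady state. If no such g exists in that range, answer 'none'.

Gen 0: 10000101
Gen 1 (rule 110): 10001111
Gen 2 (rule 90): 01011001
Gen 3 (rule 165): 01100001
Gen 4 (rule 110): 11100011
Gen 5 (rule 90): 10110111
Gen 6 (rule 165): 11001010
Gen 7 (rule 110): 11011110
Gen 8 (rule 90): 11010011
Gen 9 (rule 165): 00110000
Gen 10 (rule 110): 01110000
Gen 11 (rule 90): 11011000

Answer: none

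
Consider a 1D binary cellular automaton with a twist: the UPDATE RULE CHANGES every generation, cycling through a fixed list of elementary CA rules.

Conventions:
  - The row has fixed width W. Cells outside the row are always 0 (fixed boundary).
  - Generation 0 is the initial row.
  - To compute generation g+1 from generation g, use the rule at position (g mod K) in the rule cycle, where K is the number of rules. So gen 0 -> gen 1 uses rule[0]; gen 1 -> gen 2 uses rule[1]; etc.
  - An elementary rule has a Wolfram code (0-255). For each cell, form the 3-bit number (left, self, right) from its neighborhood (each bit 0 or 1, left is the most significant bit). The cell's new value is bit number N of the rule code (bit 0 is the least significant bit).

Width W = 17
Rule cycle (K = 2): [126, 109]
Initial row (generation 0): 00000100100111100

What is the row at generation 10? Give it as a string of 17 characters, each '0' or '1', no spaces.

Gen 0: 00000100100111100
Gen 1 (rule 126): 00001111111100110
Gen 2 (rule 109): 11101000000100110
Gen 3 (rule 126): 10111100001111111
Gen 4 (rule 109): 11100101101000001
Gen 5 (rule 126): 10111111111100011
Gen 6 (rule 109): 11100000000101011
Gen 7 (rule 126): 10110000001111111
Gen 8 (rule 109): 11110111101000001
Gen 9 (rule 126): 10011100111100011
Gen 10 (rule 109): 10010100100101011

Answer: 10010100100101011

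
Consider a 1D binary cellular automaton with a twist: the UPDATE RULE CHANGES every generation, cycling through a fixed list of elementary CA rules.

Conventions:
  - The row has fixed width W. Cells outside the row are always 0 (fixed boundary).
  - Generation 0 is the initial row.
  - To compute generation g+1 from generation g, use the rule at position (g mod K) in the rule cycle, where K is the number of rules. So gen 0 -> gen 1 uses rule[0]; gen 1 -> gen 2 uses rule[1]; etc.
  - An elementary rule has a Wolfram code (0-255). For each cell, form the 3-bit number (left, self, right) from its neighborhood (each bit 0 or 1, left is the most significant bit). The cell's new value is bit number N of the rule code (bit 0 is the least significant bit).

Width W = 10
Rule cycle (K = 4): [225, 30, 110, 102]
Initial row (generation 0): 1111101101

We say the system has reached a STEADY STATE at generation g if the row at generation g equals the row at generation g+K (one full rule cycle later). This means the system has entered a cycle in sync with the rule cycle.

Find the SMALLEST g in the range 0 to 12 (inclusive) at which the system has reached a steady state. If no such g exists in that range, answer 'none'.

Gen 0: 1111101101
Gen 1 (rule 225): 0111110110
Gen 2 (rule 30): 1100000101
Gen 3 (rule 110): 1100001111
Gen 4 (rule 102): 0100010001
Gen 5 (rule 225): 0001000100
Gen 6 (rule 30): 0011101110
Gen 7 (rule 110): 0110111010
Gen 8 (rule 102): 1011001110
Gen 9 (rule 225): 0101000110
Gen 10 (rule 30): 1101101101
Gen 11 (rule 110): 1111111111
Gen 12 (rule 102): 0000000001
Gen 13 (rule 225): 1111111100
Gen 14 (rule 30): 1000000010
Gen 15 (rule 110): 1000000110
Gen 16 (rule 102): 1000001010

Answer: none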